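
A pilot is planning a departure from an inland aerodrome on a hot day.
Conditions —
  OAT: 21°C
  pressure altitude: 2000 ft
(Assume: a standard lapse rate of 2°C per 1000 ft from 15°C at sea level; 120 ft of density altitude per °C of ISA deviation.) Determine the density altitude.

3200 ft

ISA temperature at 2000 ft = 15 − 2 × (2000/1000) = 11°C.
ISA deviation = 21 − 11 = +10°C.
Density altitude = 2000 + 120 × (10) = 2000 + (+1200) = 3200 ft.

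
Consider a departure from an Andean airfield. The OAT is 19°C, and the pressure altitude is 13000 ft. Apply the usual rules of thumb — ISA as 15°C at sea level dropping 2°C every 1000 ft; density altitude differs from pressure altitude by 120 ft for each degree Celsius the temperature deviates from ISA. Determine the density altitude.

16600 ft

ISA temperature at 13000 ft = 15 − 2 × (13000/1000) = -11°C.
ISA deviation = 19 − (-11) = +30°C.
Density altitude = 13000 + 120 × (30) = 13000 + (+3600) = 16600 ft.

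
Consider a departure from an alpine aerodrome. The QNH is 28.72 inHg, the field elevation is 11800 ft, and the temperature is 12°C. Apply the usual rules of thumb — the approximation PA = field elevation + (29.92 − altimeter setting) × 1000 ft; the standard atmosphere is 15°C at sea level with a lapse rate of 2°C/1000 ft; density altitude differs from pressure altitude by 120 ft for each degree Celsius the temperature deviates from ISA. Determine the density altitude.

Pressure altitude = 11800 + (29.92 − 28.72) × 1000 = 11800 + (+1200) = 13000 ft.
ISA temperature at 13000 ft = 15 − 2 × (13000/1000) = -11°C.
ISA deviation = 12 − (-11) = +23°C.
Density altitude = 13000 + 120 × (23) = 15760 ft.

15760 ft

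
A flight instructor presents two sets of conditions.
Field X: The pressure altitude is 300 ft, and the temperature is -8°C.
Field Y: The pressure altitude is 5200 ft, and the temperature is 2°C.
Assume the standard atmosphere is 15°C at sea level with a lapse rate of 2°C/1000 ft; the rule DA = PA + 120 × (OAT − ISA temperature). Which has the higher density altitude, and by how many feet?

Field X: ISA temp = 14.4°C, deviation -22.4°C, DA = 300 + 120 × (-22.4) = -2388 ft.
Field Y: ISA temp = 4.6°C, deviation -2.6°C, DA = 5200 + 120 × (-2.6) = 4888 ft.
Field Y is higher by 4888 − (-2388) = 7276 ft.

Field Y by 7276 ft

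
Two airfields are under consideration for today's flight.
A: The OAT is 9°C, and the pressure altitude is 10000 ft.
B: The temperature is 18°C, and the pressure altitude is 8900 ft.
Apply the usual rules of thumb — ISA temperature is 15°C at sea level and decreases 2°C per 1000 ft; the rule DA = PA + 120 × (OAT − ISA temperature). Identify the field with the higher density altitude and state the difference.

A: ISA temp = -5°C, deviation +14°C, DA = 10000 + 120 × 14 = 11680 ft.
B: ISA temp = -2.8°C, deviation +20.8°C, DA = 8900 + 120 × 20.8 = 11396 ft.
A is higher by 11680 − 11396 = 284 ft.

A by 284 ft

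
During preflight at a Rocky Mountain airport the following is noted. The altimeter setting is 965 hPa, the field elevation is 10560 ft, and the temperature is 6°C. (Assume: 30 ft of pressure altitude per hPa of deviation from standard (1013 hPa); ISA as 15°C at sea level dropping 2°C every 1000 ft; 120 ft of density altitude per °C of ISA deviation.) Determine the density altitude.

13800 ft

Pressure altitude = 10560 + (1013 − 965) × 30 = 10560 + (+1440) = 12000 ft.
ISA temperature at 12000 ft = 15 − 2 × (12000/1000) = -9°C.
ISA deviation = 6 − (-9) = +15°C.
Density altitude = 12000 + 120 × (15) = 13800 ft.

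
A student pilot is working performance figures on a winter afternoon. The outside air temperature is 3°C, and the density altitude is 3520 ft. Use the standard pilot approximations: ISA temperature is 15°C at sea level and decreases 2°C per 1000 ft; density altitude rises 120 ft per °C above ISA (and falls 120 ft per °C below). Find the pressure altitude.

DA = PA + 120 × (OAT − (15 − 2·PA/1000)) = PA + 120·OAT − 1800 + 0.24·PA = 1.24·PA + 120·OAT − 1800.
So 1.24·PA = 3520 − 120 × 3 + 1800 = 4960.
PA = 4960 / 1.24 = 4000 ft.

4000 ft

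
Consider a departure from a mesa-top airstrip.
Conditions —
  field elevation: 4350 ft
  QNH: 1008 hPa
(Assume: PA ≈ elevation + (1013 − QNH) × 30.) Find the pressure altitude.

Pressure correction = (1013 − 1008) × 30 = +150 ft.
Pressure altitude = 4350 + (+150) = 4500 ft.

4500 ft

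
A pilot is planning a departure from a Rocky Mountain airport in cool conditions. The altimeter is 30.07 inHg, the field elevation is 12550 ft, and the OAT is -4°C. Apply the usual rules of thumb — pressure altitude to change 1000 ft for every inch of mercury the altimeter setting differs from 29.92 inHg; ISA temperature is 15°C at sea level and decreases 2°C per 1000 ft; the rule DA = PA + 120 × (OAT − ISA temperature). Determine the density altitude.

13096 ft

Pressure altitude = 12550 + (29.92 − 30.07) × 1000 = 12550 + (-150) = 12400 ft.
ISA temperature at 12400 ft = 15 − 2 × (12400/1000) = -9.8°C.
ISA deviation = -4 − (-9.8) = +5.8°C.
Density altitude = 12400 + 120 × (5.8) = 13096 ft.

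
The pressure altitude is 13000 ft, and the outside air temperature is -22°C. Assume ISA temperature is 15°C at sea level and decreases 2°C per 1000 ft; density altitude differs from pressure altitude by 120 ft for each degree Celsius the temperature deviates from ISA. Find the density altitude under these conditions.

11680 ft

ISA temperature at 13000 ft = 15 − 2 × (13000/1000) = -11°C.
ISA deviation = -22 − (-11) = -11°C.
Density altitude = 13000 + 120 × (-11) = 13000 + (-1320) = 11680 ft.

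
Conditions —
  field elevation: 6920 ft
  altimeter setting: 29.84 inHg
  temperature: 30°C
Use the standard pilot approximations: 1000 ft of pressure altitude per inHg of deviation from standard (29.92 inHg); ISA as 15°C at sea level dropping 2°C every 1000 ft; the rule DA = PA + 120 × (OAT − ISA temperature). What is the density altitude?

10480 ft

Pressure altitude = 6920 + (29.92 − 29.84) × 1000 = 6920 + (+80) = 7000 ft.
ISA temperature at 7000 ft = 15 − 2 × (7000/1000) = 1°C.
ISA deviation = 30 − 1 = +29°C.
Density altitude = 7000 + 120 × (29) = 10480 ft.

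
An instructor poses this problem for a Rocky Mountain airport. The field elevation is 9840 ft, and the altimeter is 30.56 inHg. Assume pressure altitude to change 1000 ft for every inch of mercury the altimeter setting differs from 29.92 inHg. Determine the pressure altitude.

Pressure correction = (29.92 − 30.56) × 1000 = -640 ft.
Pressure altitude = 9840 + (-640) = 9200 ft.

9200 ft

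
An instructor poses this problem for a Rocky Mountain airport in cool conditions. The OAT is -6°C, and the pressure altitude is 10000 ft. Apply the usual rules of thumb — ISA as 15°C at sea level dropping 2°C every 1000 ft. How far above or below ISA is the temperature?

ISA temperature at 10000 ft = 15 − 2 × (10000/1000) = -5°C.
Deviation = OAT − ISA = -6 − (-5) = -1°C.

ISA-1°C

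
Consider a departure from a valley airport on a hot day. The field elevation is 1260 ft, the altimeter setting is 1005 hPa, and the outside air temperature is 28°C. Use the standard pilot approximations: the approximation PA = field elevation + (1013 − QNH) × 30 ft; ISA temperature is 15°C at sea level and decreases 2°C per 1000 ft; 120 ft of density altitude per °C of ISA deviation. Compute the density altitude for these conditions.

3420 ft

Pressure altitude = 1260 + (1013 − 1005) × 30 = 1260 + (+240) = 1500 ft.
ISA temperature at 1500 ft = 15 − 2 × (1500/1000) = 12°C.
ISA deviation = 28 − 12 = +16°C.
Density altitude = 1500 + 120 × (16) = 3420 ft.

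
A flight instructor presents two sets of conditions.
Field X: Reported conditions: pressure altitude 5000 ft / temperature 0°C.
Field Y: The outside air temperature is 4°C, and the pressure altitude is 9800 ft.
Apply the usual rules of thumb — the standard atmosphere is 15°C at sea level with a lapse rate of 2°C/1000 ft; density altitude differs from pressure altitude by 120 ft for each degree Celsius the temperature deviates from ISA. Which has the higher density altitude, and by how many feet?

Field X: ISA temp = 5°C, deviation -5°C, DA = 5000 + 120 × (-5) = 4400 ft.
Field Y: ISA temp = -4.6°C, deviation +8.6°C, DA = 9800 + 120 × 8.6 = 10832 ft.
Field Y is higher by 10832 − 4400 = 6432 ft.

Field Y by 6432 ft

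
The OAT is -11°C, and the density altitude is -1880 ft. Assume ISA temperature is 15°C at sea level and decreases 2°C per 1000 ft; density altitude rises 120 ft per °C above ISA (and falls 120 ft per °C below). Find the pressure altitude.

DA = PA + 120 × (OAT − (15 − 2·PA/1000)) = PA + 120·OAT − 1800 + 0.24·PA = 1.24·PA + 120·OAT − 1800.
So 1.24·PA = -1880 − 120 × (-11) + 1800 = 1240.
PA = 1240 / 1.24 = 1000 ft.

1000 ft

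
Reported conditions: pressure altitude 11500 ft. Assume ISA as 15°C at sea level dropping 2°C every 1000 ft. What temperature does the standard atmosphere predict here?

-8°C

ISA temperature = 15 − 2 × (11500/1000) = 15 − 23 = -8°C.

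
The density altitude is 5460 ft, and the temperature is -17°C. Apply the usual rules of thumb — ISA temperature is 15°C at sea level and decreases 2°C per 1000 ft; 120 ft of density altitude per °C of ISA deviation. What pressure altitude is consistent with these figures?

7500 ft

DA = PA + 120 × (OAT − (15 − 2·PA/1000)) = PA + 120·OAT − 1800 + 0.24·PA = 1.24·PA + 120·OAT − 1800.
So 1.24·PA = 5460 − 120 × (-17) + 1800 = 9300.
PA = 9300 / 1.24 = 7500 ft.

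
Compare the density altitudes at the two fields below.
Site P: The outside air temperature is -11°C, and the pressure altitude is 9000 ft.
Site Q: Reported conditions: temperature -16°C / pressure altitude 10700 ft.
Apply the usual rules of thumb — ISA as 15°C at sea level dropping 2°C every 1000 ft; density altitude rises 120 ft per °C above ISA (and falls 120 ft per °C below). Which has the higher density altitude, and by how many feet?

Site Q by 1508 ft

Site P: ISA temp = -3°C, deviation -8°C, DA = 9000 + 120 × (-8) = 8040 ft.
Site Q: ISA temp = -6.4°C, deviation -9.6°C, DA = 10700 + 120 × (-9.6) = 9548 ft.
Site Q is higher by 9548 − 8040 = 1508 ft.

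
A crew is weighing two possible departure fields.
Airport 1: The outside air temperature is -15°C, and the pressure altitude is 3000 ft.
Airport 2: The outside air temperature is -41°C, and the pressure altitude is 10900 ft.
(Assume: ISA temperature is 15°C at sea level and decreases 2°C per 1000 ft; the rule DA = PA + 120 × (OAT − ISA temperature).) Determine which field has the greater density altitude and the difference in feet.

Airport 1: ISA temp = 9°C, deviation -24°C, DA = 3000 + 120 × (-24) = 120 ft.
Airport 2: ISA temp = -6.8°C, deviation -34.2°C, DA = 10900 + 120 × (-34.2) = 6796 ft.
Airport 2 is higher by 6796 − 120 = 6676 ft.

Airport 2 by 6676 ft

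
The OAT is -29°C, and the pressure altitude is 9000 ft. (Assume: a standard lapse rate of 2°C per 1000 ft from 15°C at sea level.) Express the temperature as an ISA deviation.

ISA-26°C

ISA temperature at 9000 ft = 15 − 2 × (9000/1000) = -3°C.
Deviation = OAT − ISA = -29 − (-3) = -26°C.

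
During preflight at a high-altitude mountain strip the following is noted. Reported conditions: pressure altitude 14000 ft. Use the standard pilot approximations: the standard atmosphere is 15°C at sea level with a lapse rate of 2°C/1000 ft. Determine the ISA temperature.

-13°C

ISA temperature = 15 − 2 × (14000/1000) = 15 − 28 = -13°C.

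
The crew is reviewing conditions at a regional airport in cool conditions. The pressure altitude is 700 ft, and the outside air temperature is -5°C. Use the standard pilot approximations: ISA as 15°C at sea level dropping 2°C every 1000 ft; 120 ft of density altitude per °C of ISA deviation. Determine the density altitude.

-1532 ft

ISA temperature at 700 ft = 15 − 2 × (700/1000) = 13.6°C.
ISA deviation = -5 − 13.6 = -18.6°C.
Density altitude = 700 + 120 × (-18.6) = 700 + (-2232) = -1532 ft.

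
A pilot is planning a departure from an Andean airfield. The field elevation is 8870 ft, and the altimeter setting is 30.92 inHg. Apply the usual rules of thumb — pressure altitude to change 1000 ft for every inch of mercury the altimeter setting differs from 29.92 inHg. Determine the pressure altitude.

7870 ft

Pressure correction = (29.92 − 30.92) × 1000 = -1000 ft.
Pressure altitude = 8870 + (-1000) = 7870 ft.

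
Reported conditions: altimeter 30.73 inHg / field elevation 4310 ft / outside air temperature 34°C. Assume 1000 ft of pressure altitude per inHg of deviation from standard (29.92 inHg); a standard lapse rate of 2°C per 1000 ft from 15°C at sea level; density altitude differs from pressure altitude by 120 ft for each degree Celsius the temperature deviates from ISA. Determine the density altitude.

6620 ft

Pressure altitude = 4310 + (29.92 − 30.73) × 1000 = 4310 + (-810) = 3500 ft.
ISA temperature at 3500 ft = 15 − 2 × (3500/1000) = 8°C.
ISA deviation = 34 − 8 = +26°C.
Density altitude = 3500 + 120 × (26) = 6620 ft.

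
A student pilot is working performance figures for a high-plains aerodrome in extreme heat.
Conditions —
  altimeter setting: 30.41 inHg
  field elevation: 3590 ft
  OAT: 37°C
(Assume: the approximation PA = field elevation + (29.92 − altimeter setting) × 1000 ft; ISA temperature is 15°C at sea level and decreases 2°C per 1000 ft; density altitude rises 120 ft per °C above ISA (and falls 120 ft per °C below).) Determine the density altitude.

6484 ft

Pressure altitude = 3590 + (29.92 − 30.41) × 1000 = 3590 + (-490) = 3100 ft.
ISA temperature at 3100 ft = 15 − 2 × (3100/1000) = 8.8°C.
ISA deviation = 37 − 8.8 = +28.2°C.
Density altitude = 3100 + 120 × (28.2) = 6484 ft.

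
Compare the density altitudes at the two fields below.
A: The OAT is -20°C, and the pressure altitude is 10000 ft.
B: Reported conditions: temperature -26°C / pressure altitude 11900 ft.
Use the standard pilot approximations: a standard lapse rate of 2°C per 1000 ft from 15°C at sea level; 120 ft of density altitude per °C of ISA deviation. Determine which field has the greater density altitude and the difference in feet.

B by 1636 ft

A: ISA temp = -5°C, deviation -15°C, DA = 10000 + 120 × (-15) = 8200 ft.
B: ISA temp = -8.8°C, deviation -17.2°C, DA = 11900 + 120 × (-17.2) = 9836 ft.
B is higher by 9836 − 8200 = 1636 ft.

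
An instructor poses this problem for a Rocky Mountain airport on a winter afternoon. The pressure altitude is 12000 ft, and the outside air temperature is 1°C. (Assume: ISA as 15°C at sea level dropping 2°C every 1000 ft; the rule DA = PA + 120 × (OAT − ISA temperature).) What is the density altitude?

ISA temperature at 12000 ft = 15 − 2 × (12000/1000) = -9°C.
ISA deviation = 1 − (-9) = +10°C.
Density altitude = 12000 + 120 × (10) = 12000 + (+1200) = 13200 ft.

13200 ft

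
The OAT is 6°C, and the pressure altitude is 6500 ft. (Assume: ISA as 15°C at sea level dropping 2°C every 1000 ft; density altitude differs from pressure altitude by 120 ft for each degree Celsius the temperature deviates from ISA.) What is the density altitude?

ISA temperature at 6500 ft = 15 − 2 × (6500/1000) = 2°C.
ISA deviation = 6 − 2 = +4°C.
Density altitude = 6500 + 120 × (4) = 6500 + (+480) = 6980 ft.

6980 ft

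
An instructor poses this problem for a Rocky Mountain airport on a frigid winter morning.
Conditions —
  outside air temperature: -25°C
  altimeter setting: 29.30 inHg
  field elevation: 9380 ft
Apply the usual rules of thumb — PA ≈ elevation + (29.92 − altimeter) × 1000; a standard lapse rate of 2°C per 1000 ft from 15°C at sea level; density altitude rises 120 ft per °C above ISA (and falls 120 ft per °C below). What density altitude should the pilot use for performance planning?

7600 ft

Pressure altitude = 9380 + (29.92 − 29.30) × 1000 = 9380 + (+620) = 10000 ft.
ISA temperature at 10000 ft = 15 − 2 × (10000/1000) = -5°C.
ISA deviation = -25 − (-5) = -20°C.
Density altitude = 10000 + 120 × (-20) = 7600 ft.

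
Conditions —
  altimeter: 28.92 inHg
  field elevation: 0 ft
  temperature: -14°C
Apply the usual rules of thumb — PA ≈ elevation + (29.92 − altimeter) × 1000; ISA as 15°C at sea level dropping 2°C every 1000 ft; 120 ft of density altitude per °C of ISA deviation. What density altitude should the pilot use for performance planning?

Pressure altitude = 0 + (29.92 − 28.92) × 1000 = 0 + (+1000) = 1000 ft.
ISA temperature at 1000 ft = 15 − 2 × (1000/1000) = 13°C.
ISA deviation = -14 − 13 = -27°C.
Density altitude = 1000 + 120 × (-27) = -2240 ft.

-2240 ft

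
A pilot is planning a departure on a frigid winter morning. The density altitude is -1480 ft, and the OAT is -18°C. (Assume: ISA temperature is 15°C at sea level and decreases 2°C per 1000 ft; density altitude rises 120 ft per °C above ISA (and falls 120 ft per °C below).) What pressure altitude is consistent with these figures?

DA = PA + 120 × (OAT − (15 − 2·PA/1000)) = PA + 120·OAT − 1800 + 0.24·PA = 1.24·PA + 120·OAT − 1800.
So 1.24·PA = -1480 − 120 × (-18) + 1800 = 2480.
PA = 2480 / 1.24 = 2000 ft.

2000 ft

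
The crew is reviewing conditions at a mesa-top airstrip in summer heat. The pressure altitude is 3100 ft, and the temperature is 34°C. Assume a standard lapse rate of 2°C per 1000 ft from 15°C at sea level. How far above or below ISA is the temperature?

ISA+25.2°C

ISA temperature at 3100 ft = 15 − 2 × (3100/1000) = 8.8°C.
Deviation = OAT − ISA = 34 − 8.8 = +25.2°C.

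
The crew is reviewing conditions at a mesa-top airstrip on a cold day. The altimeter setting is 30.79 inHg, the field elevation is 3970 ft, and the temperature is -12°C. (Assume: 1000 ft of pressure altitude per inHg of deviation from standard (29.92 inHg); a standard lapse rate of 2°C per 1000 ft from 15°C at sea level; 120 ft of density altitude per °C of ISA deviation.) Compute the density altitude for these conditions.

604 ft

Pressure altitude = 3970 + (29.92 − 30.79) × 1000 = 3970 + (-870) = 3100 ft.
ISA temperature at 3100 ft = 15 − 2 × (3100/1000) = 8.8°C.
ISA deviation = -12 − 8.8 = -20.8°C.
Density altitude = 3100 + 120 × (-20.8) = 604 ft.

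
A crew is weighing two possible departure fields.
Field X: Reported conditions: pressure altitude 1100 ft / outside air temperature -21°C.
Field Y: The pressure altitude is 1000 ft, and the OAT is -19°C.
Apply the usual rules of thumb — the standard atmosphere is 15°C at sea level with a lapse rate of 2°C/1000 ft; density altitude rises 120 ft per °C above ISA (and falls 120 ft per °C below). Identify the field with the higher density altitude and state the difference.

Field Y by 116 ft

Field X: ISA temp = 12.8°C, deviation -33.8°C, DA = 1100 + 120 × (-33.8) = -2956 ft.
Field Y: ISA temp = 13°C, deviation -32°C, DA = 1000 + 120 × (-32) = -2840 ft.
Field Y is higher by -2840 − (-2956) = 116 ft.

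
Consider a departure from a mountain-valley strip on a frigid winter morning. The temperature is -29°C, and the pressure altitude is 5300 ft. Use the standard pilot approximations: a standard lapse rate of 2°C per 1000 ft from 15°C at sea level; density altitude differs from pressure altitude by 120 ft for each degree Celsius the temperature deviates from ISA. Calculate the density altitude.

1292 ft

ISA temperature at 5300 ft = 15 − 2 × (5300/1000) = 4.4°C.
ISA deviation = -29 − 4.4 = -33.4°C.
Density altitude = 5300 + 120 × (-33.4) = 5300 + (-4008) = 1292 ft.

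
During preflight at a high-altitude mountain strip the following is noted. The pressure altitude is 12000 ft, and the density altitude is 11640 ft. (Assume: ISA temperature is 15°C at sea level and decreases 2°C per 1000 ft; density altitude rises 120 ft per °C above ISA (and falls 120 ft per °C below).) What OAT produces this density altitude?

-12°C

Density altitude − pressure altitude = 11640 − 12000 = -360 ft.
At 120 ft/°C that is an ISA deviation of -360/120 = -3°C.
ISA temperature at 12000 ft = 15 − 2 × (12000/1000) = -9°C.
OAT = ISA + deviation = -9 + (-3) = -12°C.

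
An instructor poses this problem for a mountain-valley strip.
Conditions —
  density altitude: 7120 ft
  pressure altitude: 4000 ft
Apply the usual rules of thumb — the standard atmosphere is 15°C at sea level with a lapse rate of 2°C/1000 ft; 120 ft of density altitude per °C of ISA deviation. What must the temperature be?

Density altitude − pressure altitude = 7120 − 4000 = +3120 ft.
At 120 ft/°C that is an ISA deviation of 3120/120 = +26°C.
ISA temperature at 4000 ft = 15 − 2 × (4000/1000) = 7°C.
OAT = ISA + deviation = 7 + (+26) = 33°C.

33°C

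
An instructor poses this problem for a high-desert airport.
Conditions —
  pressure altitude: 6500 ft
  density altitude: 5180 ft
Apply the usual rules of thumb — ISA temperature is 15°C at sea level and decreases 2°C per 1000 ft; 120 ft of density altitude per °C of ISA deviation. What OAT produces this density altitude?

Density altitude − pressure altitude = 5180 − 6500 = -1320 ft.
At 120 ft/°C that is an ISA deviation of -1320/120 = -11°C.
ISA temperature at 6500 ft = 15 − 2 × (6500/1000) = 2°C.
OAT = ISA + deviation = 2 + (-11) = -9°C.

-9°C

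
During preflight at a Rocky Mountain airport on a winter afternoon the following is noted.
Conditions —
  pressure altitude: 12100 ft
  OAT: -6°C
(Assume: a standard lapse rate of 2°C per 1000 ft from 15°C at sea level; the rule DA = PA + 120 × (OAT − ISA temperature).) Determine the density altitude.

12484 ft

ISA temperature at 12100 ft = 15 − 2 × (12100/1000) = -9.2°C.
ISA deviation = -6 − (-9.2) = +3.2°C.
Density altitude = 12100 + 120 × (3.2) = 12100 + (+384) = 12484 ft.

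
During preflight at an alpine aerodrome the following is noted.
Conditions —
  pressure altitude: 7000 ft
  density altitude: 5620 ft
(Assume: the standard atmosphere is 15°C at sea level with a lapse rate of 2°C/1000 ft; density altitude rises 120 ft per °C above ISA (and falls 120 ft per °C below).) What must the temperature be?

Density altitude − pressure altitude = 5620 − 7000 = -1380 ft.
At 120 ft/°C that is an ISA deviation of -1380/120 = -11.5°C.
ISA temperature at 7000 ft = 15 − 2 × (7000/1000) = 1°C.
OAT = ISA + deviation = 1 + (-11.5) = -10.5°C.

-10.5°C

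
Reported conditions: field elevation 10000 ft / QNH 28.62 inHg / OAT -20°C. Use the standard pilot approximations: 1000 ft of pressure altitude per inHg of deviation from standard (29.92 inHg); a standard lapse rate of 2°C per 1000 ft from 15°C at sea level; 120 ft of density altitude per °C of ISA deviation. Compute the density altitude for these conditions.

Pressure altitude = 10000 + (29.92 − 28.62) × 1000 = 10000 + (+1300) = 11300 ft.
ISA temperature at 11300 ft = 15 − 2 × (11300/1000) = -7.6°C.
ISA deviation = -20 − (-7.6) = -12.4°C.
Density altitude = 11300 + 120 × (-12.4) = 9812 ft.

9812 ft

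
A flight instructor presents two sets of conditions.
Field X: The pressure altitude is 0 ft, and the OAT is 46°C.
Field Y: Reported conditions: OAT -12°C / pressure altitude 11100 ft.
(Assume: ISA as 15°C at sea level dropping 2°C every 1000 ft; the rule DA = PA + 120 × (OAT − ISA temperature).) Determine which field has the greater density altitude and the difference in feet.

Field Y by 6804 ft

Field X: ISA temp = 15°C, deviation +31°C, DA = 0 + 120 × 31 = 3720 ft.
Field Y: ISA temp = -7.2°C, deviation -4.8°C, DA = 11100 + 120 × (-4.8) = 10524 ft.
Field Y is higher by 10524 − 3720 = 6804 ft.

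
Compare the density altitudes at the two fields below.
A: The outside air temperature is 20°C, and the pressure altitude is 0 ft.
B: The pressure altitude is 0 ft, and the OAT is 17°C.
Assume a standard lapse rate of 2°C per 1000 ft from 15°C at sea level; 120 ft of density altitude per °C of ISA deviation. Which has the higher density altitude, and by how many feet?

A: ISA temp = 15°C, deviation +5°C, DA = 0 + 120 × 5 = 600 ft.
B: ISA temp = 15°C, deviation +2°C, DA = 0 + 120 × 2 = 240 ft.
A is higher by 600 − 240 = 360 ft.

A by 360 ft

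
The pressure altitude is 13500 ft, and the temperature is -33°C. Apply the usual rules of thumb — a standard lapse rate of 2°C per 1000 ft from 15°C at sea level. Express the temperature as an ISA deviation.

ISA temperature at 13500 ft = 15 − 2 × (13500/1000) = -12°C.
Deviation = OAT − ISA = -33 − (-12) = -21°C.

ISA-21°C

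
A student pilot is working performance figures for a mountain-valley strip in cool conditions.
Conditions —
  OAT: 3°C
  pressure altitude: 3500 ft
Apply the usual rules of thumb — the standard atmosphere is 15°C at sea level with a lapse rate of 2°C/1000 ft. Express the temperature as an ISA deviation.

ISA temperature at 3500 ft = 15 − 2 × (3500/1000) = 8°C.
Deviation = OAT − ISA = 3 − 8 = -5°C.

ISA-5°C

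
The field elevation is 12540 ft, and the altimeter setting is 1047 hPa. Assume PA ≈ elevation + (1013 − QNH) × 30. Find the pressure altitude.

Pressure correction = (1013 − 1047) × 30 = -1020 ft.
Pressure altitude = 12540 + (-1020) = 11520 ft.

11520 ft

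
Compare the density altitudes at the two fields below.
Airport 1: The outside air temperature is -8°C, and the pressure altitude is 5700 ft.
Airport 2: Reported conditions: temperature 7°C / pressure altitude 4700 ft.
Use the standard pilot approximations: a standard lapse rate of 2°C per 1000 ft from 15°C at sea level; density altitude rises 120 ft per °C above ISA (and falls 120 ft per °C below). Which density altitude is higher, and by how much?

Airport 1: ISA temp = 3.6°C, deviation -11.6°C, DA = 5700 + 120 × (-11.6) = 4308 ft.
Airport 2: ISA temp = 5.6°C, deviation +1.4°C, DA = 4700 + 120 × 1.4 = 4868 ft.
Airport 2 is higher by 4868 − 4308 = 560 ft.

Airport 2 by 560 ft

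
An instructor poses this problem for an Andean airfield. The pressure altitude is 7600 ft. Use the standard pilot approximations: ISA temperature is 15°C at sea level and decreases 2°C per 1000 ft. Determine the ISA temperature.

ISA temperature = 15 − 2 × (7600/1000) = 15 − 15.2 = -0.2°C.

-0.2°C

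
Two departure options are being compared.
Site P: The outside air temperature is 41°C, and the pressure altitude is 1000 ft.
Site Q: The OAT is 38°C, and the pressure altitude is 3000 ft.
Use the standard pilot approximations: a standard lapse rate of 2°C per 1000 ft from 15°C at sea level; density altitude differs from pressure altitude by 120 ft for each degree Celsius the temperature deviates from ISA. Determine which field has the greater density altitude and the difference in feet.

Site Q by 2120 ft

Site P: ISA temp = 13°C, deviation +28°C, DA = 1000 + 120 × 28 = 4360 ft.
Site Q: ISA temp = 9°C, deviation +29°C, DA = 3000 + 120 × 29 = 6480 ft.
Site Q is higher by 6480 − 4360 = 2120 ft.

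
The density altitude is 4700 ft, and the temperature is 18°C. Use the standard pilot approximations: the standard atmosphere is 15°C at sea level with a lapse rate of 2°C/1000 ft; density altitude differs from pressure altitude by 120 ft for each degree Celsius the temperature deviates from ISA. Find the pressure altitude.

3500 ft

DA = PA + 120 × (OAT − (15 − 2·PA/1000)) = PA + 120·OAT − 1800 + 0.24·PA = 1.24·PA + 120·OAT − 1800.
So 1.24·PA = 4700 − 120 × 18 + 1800 = 4340.
PA = 4340 / 1.24 = 3500 ft.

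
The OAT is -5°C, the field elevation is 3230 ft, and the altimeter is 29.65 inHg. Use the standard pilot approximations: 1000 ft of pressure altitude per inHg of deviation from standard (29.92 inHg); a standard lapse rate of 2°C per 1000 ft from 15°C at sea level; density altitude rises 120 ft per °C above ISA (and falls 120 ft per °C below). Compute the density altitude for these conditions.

1940 ft

Pressure altitude = 3230 + (29.92 − 29.65) × 1000 = 3230 + (+270) = 3500 ft.
ISA temperature at 3500 ft = 15 − 2 × (3500/1000) = 8°C.
ISA deviation = -5 − 8 = -13°C.
Density altitude = 3500 + 120 × (-13) = 1940 ft.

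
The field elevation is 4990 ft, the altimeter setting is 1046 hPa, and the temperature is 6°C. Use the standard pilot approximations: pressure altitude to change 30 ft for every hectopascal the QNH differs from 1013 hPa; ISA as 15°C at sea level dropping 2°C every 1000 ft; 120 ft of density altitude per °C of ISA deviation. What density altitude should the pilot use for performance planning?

3880 ft

Pressure altitude = 4990 + (1013 − 1046) × 30 = 4990 + (-990) = 4000 ft.
ISA temperature at 4000 ft = 15 − 2 × (4000/1000) = 7°C.
ISA deviation = 6 − 7 = -1°C.
Density altitude = 4000 + 120 × (-1) = 3880 ft.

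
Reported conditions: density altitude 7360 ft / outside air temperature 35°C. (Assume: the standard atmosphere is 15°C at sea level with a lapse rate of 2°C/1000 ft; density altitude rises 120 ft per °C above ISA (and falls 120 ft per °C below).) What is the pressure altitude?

DA = PA + 120 × (OAT − (15 − 2·PA/1000)) = PA + 120·OAT − 1800 + 0.24·PA = 1.24·PA + 120·OAT − 1800.
So 1.24·PA = 7360 − 120 × 35 + 1800 = 4960.
PA = 4960 / 1.24 = 4000 ft.

4000 ft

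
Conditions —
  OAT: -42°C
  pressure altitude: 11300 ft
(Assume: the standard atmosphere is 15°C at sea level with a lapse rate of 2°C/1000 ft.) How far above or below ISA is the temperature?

ISA temperature at 11300 ft = 15 − 2 × (11300/1000) = -7.6°C.
Deviation = OAT − ISA = -42 − (-7.6) = -34.4°C.

ISA-34.4°C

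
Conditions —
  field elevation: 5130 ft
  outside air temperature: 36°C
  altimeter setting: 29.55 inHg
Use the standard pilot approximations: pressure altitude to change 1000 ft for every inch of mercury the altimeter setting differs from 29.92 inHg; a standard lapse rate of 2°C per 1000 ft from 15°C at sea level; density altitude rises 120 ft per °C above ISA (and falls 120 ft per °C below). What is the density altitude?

9340 ft

Pressure altitude = 5130 + (29.92 − 29.55) × 1000 = 5130 + (+370) = 5500 ft.
ISA temperature at 5500 ft = 15 − 2 × (5500/1000) = 4°C.
ISA deviation = 36 − 4 = +32°C.
Density altitude = 5500 + 120 × (32) = 9340 ft.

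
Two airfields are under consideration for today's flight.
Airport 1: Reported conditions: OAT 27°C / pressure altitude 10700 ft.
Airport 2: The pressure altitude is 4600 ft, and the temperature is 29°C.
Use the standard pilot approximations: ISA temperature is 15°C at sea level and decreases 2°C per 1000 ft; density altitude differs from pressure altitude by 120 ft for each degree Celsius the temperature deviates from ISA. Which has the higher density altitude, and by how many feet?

Airport 1 by 7324 ft

Airport 1: ISA temp = -6.4°C, deviation +33.4°C, DA = 10700 + 120 × 33.4 = 14708 ft.
Airport 2: ISA temp = 5.8°C, deviation +23.2°C, DA = 4600 + 120 × 23.2 = 7384 ft.
Airport 1 is higher by 14708 − 7384 = 7324 ft.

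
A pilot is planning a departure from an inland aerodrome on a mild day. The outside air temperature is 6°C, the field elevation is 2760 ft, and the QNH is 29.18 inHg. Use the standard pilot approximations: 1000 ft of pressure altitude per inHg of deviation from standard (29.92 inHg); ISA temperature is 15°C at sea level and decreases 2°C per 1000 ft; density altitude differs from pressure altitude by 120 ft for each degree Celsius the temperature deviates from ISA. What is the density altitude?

Pressure altitude = 2760 + (29.92 − 29.18) × 1000 = 2760 + (+740) = 3500 ft.
ISA temperature at 3500 ft = 15 − 2 × (3500/1000) = 8°C.
ISA deviation = 6 − 8 = -2°C.
Density altitude = 3500 + 120 × (-2) = 3260 ft.

3260 ft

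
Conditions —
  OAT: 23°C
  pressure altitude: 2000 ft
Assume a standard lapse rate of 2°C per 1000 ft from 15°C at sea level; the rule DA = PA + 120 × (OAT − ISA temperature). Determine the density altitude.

3440 ft

ISA temperature at 2000 ft = 15 − 2 × (2000/1000) = 11°C.
ISA deviation = 23 − 11 = +12°C.
Density altitude = 2000 + 120 × (12) = 2000 + (+1440) = 3440 ft.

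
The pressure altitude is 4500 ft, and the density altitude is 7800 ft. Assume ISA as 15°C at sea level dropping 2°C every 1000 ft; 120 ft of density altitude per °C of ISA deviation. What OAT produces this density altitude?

33.5°C

Density altitude − pressure altitude = 7800 − 4500 = +3300 ft.
At 120 ft/°C that is an ISA deviation of 3300/120 = +27.5°C.
ISA temperature at 4500 ft = 15 − 2 × (4500/1000) = 6°C.
OAT = ISA + deviation = 6 + (+27.5) = 33.5°C.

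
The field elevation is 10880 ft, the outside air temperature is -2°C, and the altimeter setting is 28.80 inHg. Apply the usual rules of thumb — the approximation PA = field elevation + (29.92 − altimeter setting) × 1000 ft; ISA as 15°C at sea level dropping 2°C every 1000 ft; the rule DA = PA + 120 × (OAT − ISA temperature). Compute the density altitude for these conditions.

12840 ft

Pressure altitude = 10880 + (29.92 − 28.80) × 1000 = 10880 + (+1120) = 12000 ft.
ISA temperature at 12000 ft = 15 − 2 × (12000/1000) = -9°C.
ISA deviation = -2 − (-9) = +7°C.
Density altitude = 12000 + 120 × (7) = 12840 ft.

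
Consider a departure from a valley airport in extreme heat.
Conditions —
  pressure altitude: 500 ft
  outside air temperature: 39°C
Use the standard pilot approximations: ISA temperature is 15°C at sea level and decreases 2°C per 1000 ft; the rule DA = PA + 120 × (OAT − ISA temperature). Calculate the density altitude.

ISA temperature at 500 ft = 15 − 2 × (500/1000) = 14°C.
ISA deviation = 39 − 14 = +25°C.
Density altitude = 500 + 120 × (25) = 500 + (+3000) = 3500 ft.

3500 ft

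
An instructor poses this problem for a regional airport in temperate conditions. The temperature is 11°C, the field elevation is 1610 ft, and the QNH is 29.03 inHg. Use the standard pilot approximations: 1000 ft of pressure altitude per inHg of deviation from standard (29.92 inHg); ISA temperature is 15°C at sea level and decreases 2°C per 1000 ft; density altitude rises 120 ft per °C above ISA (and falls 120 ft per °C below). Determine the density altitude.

Pressure altitude = 1610 + (29.92 − 29.03) × 1000 = 1610 + (+890) = 2500 ft.
ISA temperature at 2500 ft = 15 − 2 × (2500/1000) = 10°C.
ISA deviation = 11 − 10 = +1°C.
Density altitude = 2500 + 120 × (1) = 2620 ft.

2620 ft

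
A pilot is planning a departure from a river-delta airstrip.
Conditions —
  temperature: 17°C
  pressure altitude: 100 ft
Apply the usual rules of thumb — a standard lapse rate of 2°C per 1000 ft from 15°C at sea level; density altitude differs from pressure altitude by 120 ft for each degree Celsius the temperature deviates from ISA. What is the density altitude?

364 ft

ISA temperature at 100 ft = 15 − 2 × (100/1000) = 14.8°C.
ISA deviation = 17 − 14.8 = +2.2°C.
Density altitude = 100 + 120 × (2.2) = 100 + (+264) = 364 ft.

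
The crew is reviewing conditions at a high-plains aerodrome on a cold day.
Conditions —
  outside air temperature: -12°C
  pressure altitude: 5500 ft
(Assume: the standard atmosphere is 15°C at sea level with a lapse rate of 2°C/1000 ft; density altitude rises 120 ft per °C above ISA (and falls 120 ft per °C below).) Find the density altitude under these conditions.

ISA temperature at 5500 ft = 15 − 2 × (5500/1000) = 4°C.
ISA deviation = -12 − 4 = -16°C.
Density altitude = 5500 + 120 × (-16) = 5500 + (-1920) = 3580 ft.

3580 ft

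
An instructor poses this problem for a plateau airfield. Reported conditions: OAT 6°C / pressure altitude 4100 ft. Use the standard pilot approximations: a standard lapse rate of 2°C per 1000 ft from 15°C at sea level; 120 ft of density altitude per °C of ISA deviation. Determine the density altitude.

4004 ft

ISA temperature at 4100 ft = 15 − 2 × (4100/1000) = 6.8°C.
ISA deviation = 6 − 6.8 = -0.8°C.
Density altitude = 4100 + 120 × (-0.8) = 4100 + (-96) = 4004 ft.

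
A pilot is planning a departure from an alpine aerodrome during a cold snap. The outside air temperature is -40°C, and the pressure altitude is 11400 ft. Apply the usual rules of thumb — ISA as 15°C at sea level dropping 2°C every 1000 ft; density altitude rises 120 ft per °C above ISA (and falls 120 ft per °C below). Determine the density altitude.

7536 ft

ISA temperature at 11400 ft = 15 − 2 × (11400/1000) = -7.8°C.
ISA deviation = -40 − (-7.8) = -32.2°C.
Density altitude = 11400 + 120 × (-32.2) = 11400 + (-3864) = 7536 ft.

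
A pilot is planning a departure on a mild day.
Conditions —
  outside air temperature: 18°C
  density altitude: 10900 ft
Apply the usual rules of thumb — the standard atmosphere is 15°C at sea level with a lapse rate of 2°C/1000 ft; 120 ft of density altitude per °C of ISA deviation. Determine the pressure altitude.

DA = PA + 120 × (OAT − (15 − 2·PA/1000)) = PA + 120·OAT − 1800 + 0.24·PA = 1.24·PA + 120·OAT − 1800.
So 1.24·PA = 10900 − 120 × 18 + 1800 = 10540.
PA = 10540 / 1.24 = 8500 ft.

8500 ft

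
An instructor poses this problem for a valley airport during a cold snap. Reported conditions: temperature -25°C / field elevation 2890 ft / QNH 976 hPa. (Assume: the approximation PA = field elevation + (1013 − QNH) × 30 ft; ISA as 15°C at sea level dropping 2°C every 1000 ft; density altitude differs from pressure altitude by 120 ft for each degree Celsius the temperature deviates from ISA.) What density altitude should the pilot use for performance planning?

160 ft

Pressure altitude = 2890 + (1013 − 976) × 30 = 2890 + (+1110) = 4000 ft.
ISA temperature at 4000 ft = 15 − 2 × (4000/1000) = 7°C.
ISA deviation = -25 − 7 = -32°C.
Density altitude = 4000 + 120 × (-32) = 160 ft.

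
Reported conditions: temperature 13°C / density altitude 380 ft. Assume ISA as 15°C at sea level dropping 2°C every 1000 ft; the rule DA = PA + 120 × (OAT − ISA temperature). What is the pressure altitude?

DA = PA + 120 × (OAT − (15 − 2·PA/1000)) = PA + 120·OAT − 1800 + 0.24·PA = 1.24·PA + 120·OAT − 1800.
So 1.24·PA = 380 − 120 × 13 + 1800 = 620.
PA = 620 / 1.24 = 500 ft.

500 ft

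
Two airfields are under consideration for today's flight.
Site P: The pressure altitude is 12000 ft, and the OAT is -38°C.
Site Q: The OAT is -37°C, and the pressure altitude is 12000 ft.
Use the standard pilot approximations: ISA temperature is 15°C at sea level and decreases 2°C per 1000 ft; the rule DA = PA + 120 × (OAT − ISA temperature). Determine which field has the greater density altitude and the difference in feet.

Site Q by 120 ft

Site P: ISA temp = -9°C, deviation -29°C, DA = 12000 + 120 × (-29) = 8520 ft.
Site Q: ISA temp = -9°C, deviation -28°C, DA = 12000 + 120 × (-28) = 8640 ft.
Site Q is higher by 8640 − 8520 = 120 ft.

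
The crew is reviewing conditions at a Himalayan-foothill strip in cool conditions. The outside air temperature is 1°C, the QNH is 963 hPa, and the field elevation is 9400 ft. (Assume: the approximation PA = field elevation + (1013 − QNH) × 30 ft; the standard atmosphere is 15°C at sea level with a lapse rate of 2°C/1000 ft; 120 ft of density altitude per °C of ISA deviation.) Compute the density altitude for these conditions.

11836 ft

Pressure altitude = 9400 + (1013 − 963) × 30 = 9400 + (+1500) = 10900 ft.
ISA temperature at 10900 ft = 15 − 2 × (10900/1000) = -6.8°C.
ISA deviation = 1 − (-6.8) = +7.8°C.
Density altitude = 10900 + 120 × (7.8) = 11836 ft.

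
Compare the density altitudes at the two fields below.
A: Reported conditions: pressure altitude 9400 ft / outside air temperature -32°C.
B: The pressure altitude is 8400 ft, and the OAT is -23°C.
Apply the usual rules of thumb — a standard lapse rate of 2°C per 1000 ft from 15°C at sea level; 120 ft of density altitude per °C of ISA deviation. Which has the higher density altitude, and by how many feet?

A by 160 ft

A: ISA temp = -3.8°C, deviation -28.2°C, DA = 9400 + 120 × (-28.2) = 6016 ft.
B: ISA temp = -1.8°C, deviation -21.2°C, DA = 8400 + 120 × (-21.2) = 5856 ft.
A is higher by 6016 − 5856 = 160 ft.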